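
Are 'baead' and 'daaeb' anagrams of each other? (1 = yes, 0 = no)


Sort characters of 'baead': 'aabde'
Sort characters of 'daaeb': 'aabde'
Sorted forms match -> they ARE anagrams
Result: 1

1


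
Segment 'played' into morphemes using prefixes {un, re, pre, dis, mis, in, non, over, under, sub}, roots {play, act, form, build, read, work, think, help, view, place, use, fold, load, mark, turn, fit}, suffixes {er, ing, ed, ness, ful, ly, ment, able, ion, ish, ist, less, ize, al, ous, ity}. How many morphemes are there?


Segmenting 'played' against the inventory:
  'play' -> root (morpheme 1)
  'ed' -> suffix (morpheme 2)
Total morphemes: 2

2


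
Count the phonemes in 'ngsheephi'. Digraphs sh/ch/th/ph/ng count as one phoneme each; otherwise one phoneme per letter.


Parsing 'ngsheephi' greedily, digraphs first:
  'ng' -> digraph (1 consonant phoneme) (phonemes so far: 1)
  'sh' -> digraph (1 consonant phoneme) (phonemes so far: 2)
  'e' -> vowel phoneme (phonemes so far: 3)
  'e' -> vowel phoneme (phonemes so far: 4)
  'ph' -> digraph (1 consonant phoneme) (phonemes so far: 5)
  'i' -> vowel phoneme (phonemes so far: 6)
Total phonemes: 6

6


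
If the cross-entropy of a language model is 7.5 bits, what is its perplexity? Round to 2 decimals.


Perplexity formula: PP = 2^H
H = 7.5
PP = 2^7.5
Decompose: 2^7.5 = 2^7 * 2^0.5 = 2^7 * sqrt(2)
2^7 = 128, sqrt(2) ~ 1.4142136
PP ~ 128 * 1.4142136 = 181.0193408
Rounded to 2 decimals: 181.02

181.02


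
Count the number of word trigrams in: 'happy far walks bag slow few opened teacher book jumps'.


Word trigrams from [10] words:
  Trigram 1: (happy far walks)
  Trigram 2: (far walks bag)
  Trigram 3: (walks bag slow)
  Trigram 4: (bag slow few)
  Trigram 5: (slow few opened)
  Trigram 6: (few opened teacher)
  Trigram 7: (opened teacher book)
  Trigram 8: (teacher book jumps)
Total word trigrams: 10 - 2 = 8

8


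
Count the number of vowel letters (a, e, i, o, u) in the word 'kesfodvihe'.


Scanning each character of 'kesfodvihe':
  Position 1: 'k' -> consonant (running count: 0)
  Position 2: 'e' -> vowel (running count: 1)
  Position 3: 's' -> consonant (running count: 1)
  Position 4: 'f' -> consonant (running count: 1)
  Position 5: 'o' -> vowel (running count: 2)
  Position 6: 'd' -> consonant (running count: 2)
  Position 7: 'v' -> consonant (running count: 2)
  Position 8: 'i' -> vowel (running count: 3)
  Position 9: 'h' -> consonant (running count: 3)
  Position 10: 'e' -> vowel (running count: 4)
Total vowels: 4

4


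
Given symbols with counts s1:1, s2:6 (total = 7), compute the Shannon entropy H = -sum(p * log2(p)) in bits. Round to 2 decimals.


Computing entropy H = -sum(p_i * log2(p_i)):
  s1: p = 1/7 = 0.1429, -p*log2(p) = 0.4011
  s2: p = 6/7 = 0.8571, -p*log2(p) = 0.1906
H = sum of terms = 0.5917
Rounded to 2 decimals: 0.59

0.59


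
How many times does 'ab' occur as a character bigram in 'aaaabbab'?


Scanning 'aaaabbab' for bigram 'ab':
  Position 0: 'aa' -> no
  Position 1: 'aa' -> no
  Position 2: 'aa' -> no
  Position 3: 'ab' -> MATCH
  Position 4: 'bb' -> no
  Position 5: 'ba' -> no
  Position 6: 'ab' -> MATCH
Total matches: 2

2


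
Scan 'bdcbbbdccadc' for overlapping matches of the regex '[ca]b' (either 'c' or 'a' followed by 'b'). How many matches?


Pattern: [ca]b means either 'c' or 'a' followed by 'b'.
Scanning 'bdcbbbdccadc' position-by-position:
  Pos 0: window 'bd' -> no
  Pos 1: window 'dc' -> no
  Pos 2: window 'cb' -> MATCH
  Pos 3: window 'bb' -> no
  Pos 4: window 'bb' -> no
  Pos 5: window 'bd' -> no
  Pos 6: window 'dc' -> no
  Pos 7: window 'cc' -> no
  Pos 8: window 'ca' -> no
  Pos 9: window 'ad' -> no
  Pos 10: window 'dc' -> no
  Pos 11: window 'c' -> no
Total matches: 1

1


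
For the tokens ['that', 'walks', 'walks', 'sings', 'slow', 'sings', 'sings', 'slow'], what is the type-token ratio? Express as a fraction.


Tokens: 8
Unique types: ('sings', 'slow', 'that', 'walks') = 4
TTR = 4/8
Simplify: divide both by 4 -> 1/2
TTR = 1/2

1/2


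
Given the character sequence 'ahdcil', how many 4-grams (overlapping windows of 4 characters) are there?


String 'ahdcil' has length L = 6.
Number of overlapping n-grams = L - n + 1
Substituting: 6 - 4 + 1 = 3

3


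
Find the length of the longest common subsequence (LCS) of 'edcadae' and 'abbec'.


DP table for LCS of 'edcadae' and 'abbec':
       a  b  b  e  c
    0  0  0  0  0  0
  e 0  0  0  0  1  1
  d 0  0  0  0  1  1
  c 0  0  0  0  1  2
  a 0  1  1  1  1  2
  d 0  1  1  1  1  2
  a 0  1  1  1  1  2
  e 0  1  1  1  2  2
LCS: 'ec'
LCS length = 2

2


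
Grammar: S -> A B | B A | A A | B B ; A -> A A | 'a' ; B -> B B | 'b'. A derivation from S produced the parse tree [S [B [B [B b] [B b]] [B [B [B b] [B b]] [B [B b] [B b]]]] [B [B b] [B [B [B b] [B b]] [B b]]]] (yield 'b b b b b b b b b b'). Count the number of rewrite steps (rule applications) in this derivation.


Every bracketed nonterminal node [X ...] in the tree is produced by exactly one rule application.
Reading the tree off as a leftmost derivation:
  Step 1: S  =>  B B   (applied S -> B B)
  Step 2: B B  =>  B B B   (applied B -> B B)
  Step 3: B B B  =>  B B B B   (applied B -> B B)
  Step 4: B B B B  =>  b B B B   (applied B -> b)
  Step 5: b B B B  =>  b b B B   (applied B -> b)
  Step 6: b b B B  =>  b b B B B   (applied B -> B B)
  Step 7: b b B B B  =>  b b B B B B   (applied B -> B B)
  Step 8: b b B B B B  =>  b b b B B B   (applied B -> b)
  Step 9: b b b B B B  =>  b b b b B B   (applied B -> b)
  Step 10: b b b b B B  =>  b b b b B B B   (applied B -> B B)
  Step 11: b b b b B B B  =>  b b b b b B B   (applied B -> b)
  Step 12: b b b b b B B  =>  b b b b b b B   (applied B -> b)
  Step 13: b b b b b b B  =>  b b b b b b B B   (applied B -> B B)
  Step 14: b b b b b b B B  =>  b b b b b b b B   (applied B -> b)
  Step 15: b b b b b b b B  =>  b b b b b b b B B   (applied B -> B B)
  Step 16: b b b b b b b B B  =>  b b b b b b b B B B   (applied B -> B B)
  Step 17: b b b b b b b B B B  =>  b b b b b b b b B B   (applied B -> b)
  Step 18: b b b b b b b b B B  =>  b b b b b b b b b B   (applied B -> b)
  Step 19: b b b b b b b b b B  =>  b b b b b b b b b b   (applied B -> b)
Final yield: b b b b b b b b b b
Total rewrite steps: 19

19


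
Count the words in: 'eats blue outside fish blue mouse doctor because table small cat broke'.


Counting words by splitting on spaces:
  Word 1: 'eats'
  Word 2: 'blue'
  Word 3: 'outside'
  Word 4: 'fish'
  Word 5: 'blue'
  Word 6: 'mouse'
  Word 7: 'doctor'
  Word 8: 'because'
  Word 9: 'table'
  Word 10: 'small'
  Word 11: 'cat'
  Word 12: 'broke'
Total words: 12

12


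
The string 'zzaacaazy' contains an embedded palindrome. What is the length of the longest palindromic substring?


Scanning 'zzaacaazy' for palindromic substrings.
Substring at positions 1-7: 'zaacaaz'.
Check: reverse('zaacaaz') = 'zaacaaz' -> palindrome confirmed.
Neighbouring characters ('z' / 'y') break symmetry, so it cannot extend further.
No longer palindromic substring exists; longest length = 7

7


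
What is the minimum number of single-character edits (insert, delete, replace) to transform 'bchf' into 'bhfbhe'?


Building DP table for s1='bchf' (len 4) and s2='bhfbhe' (len 6):
       b  h  f  b  h  e
    0  1  2  3  4  5  6
  b 1  0  1  2  3  4  5
  c 2  1  1  2  3  4  5
  h 3  2  1  2  3  3  4
  f 4  3  2  1  2  3  4
Edit distance = dp[4][6] = 4

4


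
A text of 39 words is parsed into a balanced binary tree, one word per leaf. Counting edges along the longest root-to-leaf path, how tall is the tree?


In a balanced binary tree with n leaves the deepest leaf is ceil(log2(n)) edges below the root.
log2(39) = 5.2854
ceil(5.2854) = 6
height (edges) = 6

6


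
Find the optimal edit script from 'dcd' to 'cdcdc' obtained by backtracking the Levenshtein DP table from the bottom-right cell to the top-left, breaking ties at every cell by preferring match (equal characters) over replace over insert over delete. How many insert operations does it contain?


Edit distance = 2. Backtracking from cell (3, 5) with preference match > replace > insert > delete,
then listing the resulting alignment 'dcd' -> 'cdcdc' left to right:
  Step 1: insert 'c' [insertion #1]
  Step 2: keep 'd'
  Step 3: keep 'c'
  Step 4: keep 'd'
  Step 5: insert 'c' [insertion #2]
Total insertions: 2

2


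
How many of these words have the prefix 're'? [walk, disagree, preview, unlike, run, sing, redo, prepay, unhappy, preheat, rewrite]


Checking each word for prefix 're':
  'walk' -> no (count: 0)
  'disagree' -> no (count: 0)
  'preview' -> no (count: 0)
  'unlike' -> no (count: 0)
  'run' -> no (count: 0)
  'sing' -> no (count: 0)
  'redo' -> YES, starts with 're' (count: 1)
  'prepay' -> no (count: 1)
  'unhappy' -> no (count: 1)
  'preheat' -> no (count: 1)
  'rewrite' -> YES, starts with 're' (count: 2)
Total with prefix 're': 2

2


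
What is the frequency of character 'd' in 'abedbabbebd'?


Scanning 'abedbabbebd' for 'd':
  Position 3: 'd' -> MATCH (count: 1)
  Position 10: 'd' -> MATCH (count: 2)
Total occurrences of 'd': 2

2


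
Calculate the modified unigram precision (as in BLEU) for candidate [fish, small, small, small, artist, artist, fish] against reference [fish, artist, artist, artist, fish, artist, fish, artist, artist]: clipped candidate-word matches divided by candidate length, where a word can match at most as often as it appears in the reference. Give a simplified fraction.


Reference word counts: {'artist': 6, 'fish': 3}
Checking each candidate word (with clipping):
  'fish' -> in reference (ref count 3, used 1/3) -> match (matches: 1)
  'small' -> not in reference -> no match (matches: 1)
  'small' -> not in reference -> no match (matches: 1)
  'small' -> not in reference -> no match (matches: 1)
  'artist' -> in reference (ref count 6, used 1/6) -> match (matches: 2)
  'artist' -> in reference (ref count 6, used 2/6) -> match (matches: 3)
  'fish' -> in reference (ref count 3, used 2/3) -> match (matches: 4)
Clipped matches: 4, Candidate length: 7
Precision = 4/7

4/7


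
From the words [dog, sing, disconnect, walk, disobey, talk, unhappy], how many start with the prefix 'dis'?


Checking each word for prefix 'dis':
  'dog' -> no (count: 0)
  'sing' -> no (count: 0)
  'disconnect' -> YES, starts with 'dis' (count: 1)
  'walk' -> no (count: 1)
  'disobey' -> YES, starts with 'dis' (count: 2)
  'talk' -> no (count: 2)
  'unhappy' -> no (count: 2)
Total with prefix 'dis': 2

2


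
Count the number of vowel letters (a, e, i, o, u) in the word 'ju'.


Scanning each character of 'ju':
  Position 1: 'j' -> consonant (running count: 0)
  Position 2: 'u' -> vowel (running count: 1)
Total vowels: 1

1


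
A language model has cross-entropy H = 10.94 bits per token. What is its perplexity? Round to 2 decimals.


Perplexity formula: PP = 2^H
H = 10.94
PP = 2^10.94
Decompose: 2^10.94 = 2^10 * 2^0.94
2^10 = 1024, 2^0.94 ~ 1.9185282
PP ~ 1024 * 1.9185282 = 1964.5728768
Rounded to 2 decimals: 1964.57

1964.57


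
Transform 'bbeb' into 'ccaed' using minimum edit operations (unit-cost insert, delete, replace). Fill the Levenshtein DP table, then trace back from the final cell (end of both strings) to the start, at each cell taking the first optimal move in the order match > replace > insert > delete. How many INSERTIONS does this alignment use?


Edit distance = 4. Backtracking from cell (4, 5) with preference match > replace > insert > delete,
then listing the resulting alignment 'bbeb' -> 'ccaed' left to right:
  Step 1: insert 'c' [insertion #1]
  Step 2: replace b->c
  Step 3: replace b->a
  Step 4: keep 'e'
  Step 5: replace b->d
Total insertions: 1

1


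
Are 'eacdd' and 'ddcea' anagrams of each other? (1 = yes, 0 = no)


Sort characters of 'eacdd': 'acdde'
Sort characters of 'ddcea': 'acdde'
Sorted forms match -> they ARE anagrams
Result: 1

1


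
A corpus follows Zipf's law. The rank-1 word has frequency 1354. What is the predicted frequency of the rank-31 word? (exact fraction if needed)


Zipf's law: freq(rank) = f1 / rank
f1 = 1354, rank = 31
freq = 1354 / 31
GCD(1354, 31) = 1
Simplified: 1354/31

1354/31


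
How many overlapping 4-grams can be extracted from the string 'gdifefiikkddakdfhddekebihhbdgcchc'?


String 'gdifefiikkddakdfhddekebihhbdgcchc' has length L = 33.
Number of overlapping n-grams = L - n + 1
Substituting: 33 - 4 + 1 = 30

30


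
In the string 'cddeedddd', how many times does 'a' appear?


Scanning 'cddeedddd' for 'a':
  No matches found.
Total occurrences of 'a': 0

0


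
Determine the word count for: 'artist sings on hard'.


Counting words by splitting on spaces:
  Word 1: 'artist'
  Word 2: 'sings'
  Word 3: 'on'
  Word 4: 'hard'
Total words: 4

4


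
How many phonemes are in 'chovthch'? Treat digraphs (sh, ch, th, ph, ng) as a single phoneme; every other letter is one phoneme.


Parsing 'chovthch' greedily, digraphs first:
  'ch' -> digraph (1 consonant phoneme) (phonemes so far: 1)
  'o' -> vowel phoneme (phonemes so far: 2)
  'v' -> consonant phoneme (phonemes so far: 3)
  'th' -> digraph (1 consonant phoneme) (phonemes so far: 4)
  'ch' -> digraph (1 consonant phoneme) (phonemes so far: 5)
Total phonemes: 5

5


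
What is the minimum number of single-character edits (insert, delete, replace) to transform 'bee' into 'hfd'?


Building DP table for s1='bee' (len 3) and s2='hfd' (len 3):
       h  f  d
    0  1  2  3
  b 1  1  2  3
  e 2  2  2  3
  e 3  3  3  3
Edit distance = dp[3][3] = 3

3


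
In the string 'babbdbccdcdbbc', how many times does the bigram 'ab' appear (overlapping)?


Scanning 'babbdbccdcdbbc' for bigram 'ab':
  Position 0: 'ba' -> no
  Position 1: 'ab' -> MATCH
  Position 2: 'bb' -> no
  Position 3: 'bd' -> no
  Position 4: 'db' -> no
  Position 5: 'bc' -> no
  Position 6: 'cc' -> no
  Position 7: 'cd' -> no
  Position 8: 'dc' -> no
  Position 9: 'cd' -> no
  Position 10: 'db' -> no
  Position 11: 'bb' -> no
  Position 12: 'bc' -> no
Total matches: 1

1


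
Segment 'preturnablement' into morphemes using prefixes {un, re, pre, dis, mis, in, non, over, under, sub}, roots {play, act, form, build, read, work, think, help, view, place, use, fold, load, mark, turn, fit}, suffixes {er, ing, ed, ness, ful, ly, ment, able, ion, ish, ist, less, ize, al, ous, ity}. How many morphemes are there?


Segmenting 'preturnablement' against the inventory:
  'pre' -> prefix (morpheme 1)
  'turn' -> root (morpheme 2)
  'able' -> suffix (morpheme 3)
  'ment' -> suffix (morpheme 4)
Total morphemes: 4

4


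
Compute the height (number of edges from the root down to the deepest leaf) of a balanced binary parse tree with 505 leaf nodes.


In a balanced binary tree with n leaves the deepest leaf is ceil(log2(n)) edges below the root.
log2(505) = 8.9801
ceil(8.9801) = 9
height (edges) = 9

9


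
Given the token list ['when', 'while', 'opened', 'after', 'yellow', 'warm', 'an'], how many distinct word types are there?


Listing all tokens and tracking unique types:
  Token 1: 'when' -> NEW (unique so far: 1)
  Token 2: 'while' -> NEW (unique so far: 2)
  Token 3: 'opened' -> NEW (unique so far: 3)
  Token 4: 'after' -> NEW (unique so far: 4)
  Token 5: 'yellow' -> NEW (unique so far: 5)
  Token 6: 'warm' -> NEW (unique so far: 6)
  Token 7: 'an' -> NEW (unique so far: 7)
Unique types: ('after', 'an', 'opened', 'warm', 'when', 'while', 'yellow')
Vocabulary size: 7

7


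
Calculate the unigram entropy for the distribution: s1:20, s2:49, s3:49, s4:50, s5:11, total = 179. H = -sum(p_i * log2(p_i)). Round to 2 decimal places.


Computing entropy H = -sum(p_i * log2(p_i)):
  s1: p = 20/179 = 0.1117, -p*log2(p) = 0.3533
  s2: p = 49/179 = 0.2737, -p*log2(p) = 0.5117
  s3: p = 49/179 = 0.2737, -p*log2(p) = 0.5117
  s4: p = 50/179 = 0.2793, -p*log2(p) = 0.5140
  s5: p = 11/179 = 0.0615, -p*log2(p) = 0.2473
H = sum of terms = 2.1380
Rounded to 2 decimals: 2.14

2.14


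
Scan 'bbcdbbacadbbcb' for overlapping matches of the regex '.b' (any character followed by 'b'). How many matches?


Pattern: .b means any character followed by 'b'.
Scanning 'bbcdbbacadbbcb' position-by-position:
  Pos 0: window 'bb' -> MATCH
  Pos 1: window 'bc' -> no
  Pos 2: window 'cd' -> no
  Pos 3: window 'db' -> MATCH
  Pos 4: window 'bb' -> MATCH
  Pos 5: window 'ba' -> no
  Pos 6: window 'ac' -> no
  Pos 7: window 'ca' -> no
  Pos 8: window 'ad' -> no
  Pos 9: window 'db' -> MATCH
  Pos 10: window 'bb' -> MATCH
  Pos 11: window 'bc' -> no
  Pos 12: window 'cb' -> MATCH
  Pos 13: window 'b' -> no
Total matches: 6

6


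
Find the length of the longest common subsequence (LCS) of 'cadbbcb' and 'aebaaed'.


DP table for LCS of 'cadbbcb' and 'aebaaed':
       a  e  b  a  a  e  d
    0  0  0  0  0  0  0  0
  c 0  0  0  0  0  0  0  0
  a 0  1  1  1  1  1  1  1
  d 0  1  1  1  1  1  1  2
  b 0  1  1  2  2  2  2  2
  b 0  1  1  2  2  2  2  2
  c 0  1  1  2  2  2  2  2
  b 0  1  1  2  2  2  2  2
LCS: 'ad'
LCS length = 2

2


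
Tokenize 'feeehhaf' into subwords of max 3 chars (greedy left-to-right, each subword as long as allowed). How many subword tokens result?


'feeehhaf' has 8 characters.
Chunking with max size 3:
  Chunk 1: 'fee' (positions 0-2)
  Chunk 2: 'ehh' (positions 3-5)
  Chunk 3: 'af' (positions 6-7)
Total chunks: ceil(8 / 3) = 3

3


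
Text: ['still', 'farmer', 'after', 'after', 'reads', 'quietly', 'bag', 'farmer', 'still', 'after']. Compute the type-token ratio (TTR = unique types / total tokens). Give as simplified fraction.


Tokens: 10
Unique types: ('after', 'bag', 'farmer', 'quietly', 'reads', 'still') = 6
TTR = 6/10
Simplify: divide both by 2 -> 3/5
TTR = 3/5

3/5


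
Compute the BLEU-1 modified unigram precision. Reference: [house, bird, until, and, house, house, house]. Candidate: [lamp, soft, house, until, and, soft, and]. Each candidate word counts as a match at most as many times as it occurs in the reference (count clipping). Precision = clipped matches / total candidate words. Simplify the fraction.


Reference word counts: {'and': 1, 'bird': 1, 'house': 4, 'until': 1}
Checking each candidate word (with clipping):
  'lamp' -> not in reference -> no match (matches: 0)
  'soft' -> not in reference -> no match (matches: 0)
  'house' -> in reference (ref count 4, used 1/4) -> match (matches: 1)
  'until' -> in reference (ref count 1, used 1/1) -> match (matches: 2)
  'and' -> in reference (ref count 1, used 1/1) -> match (matches: 3)
  'soft' -> not in reference -> no match (matches: 3)
  'and' -> ref count 1 already used up (1/1) -> clipped, no match (matches: 3)
Clipped matches: 3, Candidate length: 7
Precision = 3/7

3/7


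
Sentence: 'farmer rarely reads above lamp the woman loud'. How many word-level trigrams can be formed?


Word trigrams from [8] words:
  Trigram 1: (farmer rarely reads)
  Trigram 2: (rarely reads above)
  Trigram 3: (reads above lamp)
  Trigram 4: (above lamp the)
  Trigram 5: (lamp the woman)
  Trigram 6: (the woman loud)
Total word trigrams: 8 - 2 = 6

6


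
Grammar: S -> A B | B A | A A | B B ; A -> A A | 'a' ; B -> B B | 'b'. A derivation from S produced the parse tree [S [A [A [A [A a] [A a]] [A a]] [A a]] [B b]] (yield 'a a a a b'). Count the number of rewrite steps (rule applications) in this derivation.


Every bracketed nonterminal node [X ...] in the tree is produced by exactly one rule application.
Reading the tree off as a leftmost derivation:
  Step 1: S  =>  A B   (applied S -> A B)
  Step 2: A B  =>  A A B   (applied A -> A A)
  Step 3: A A B  =>  A A A B   (applied A -> A A)
  Step 4: A A A B  =>  A A A A B   (applied A -> A A)
  Step 5: A A A A B  =>  a A A A B   (applied A -> a)
  Step 6: a A A A B  =>  a a A A B   (applied A -> a)
  Step 7: a a A A B  =>  a a a A B   (applied A -> a)
  Step 8: a a a A B  =>  a a a a B   (applied A -> a)
  Step 9: a a a a B  =>  a a a a b   (applied B -> b)
Final yield: a a a a b
Total rewrite steps: 9

9


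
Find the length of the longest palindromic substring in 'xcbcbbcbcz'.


Scanning 'xcbcbbcbcz' for palindromic substrings.
Substring at positions 1-8: 'cbcbbcbc'.
Check: reverse('cbcbbcbc') = 'cbcbbcbc' -> palindrome confirmed.
Neighbouring characters ('x' / 'z') break symmetry, so it cannot extend further.
No longer palindromic substring exists; longest length = 8

8


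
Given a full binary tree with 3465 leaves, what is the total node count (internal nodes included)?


Leaf nodes (terminals): 3465
Internal nodes = n - 1 = 3465 - 1 = 3464
Total = leaves + internal = 3465 + 3464 = 6929

6929


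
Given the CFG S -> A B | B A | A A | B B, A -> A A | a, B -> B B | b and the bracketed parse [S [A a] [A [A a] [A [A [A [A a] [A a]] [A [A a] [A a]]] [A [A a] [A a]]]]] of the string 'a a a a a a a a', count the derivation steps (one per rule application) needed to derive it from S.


Every bracketed nonterminal node [X ...] in the tree is produced by exactly one rule application.
Reading the tree off as a leftmost derivation:
  Step 1: S  =>  A A   (applied S -> A A)
  Step 2: A A  =>  a A   (applied A -> a)
  Step 3: a A  =>  a A A   (applied A -> A A)
  Step 4: a A A  =>  a a A   (applied A -> a)
  Step 5: a a A  =>  a a A A   (applied A -> A A)
  Step 6: a a A A  =>  a a A A A   (applied A -> A A)
  Step 7: a a A A A  =>  a a A A A A   (applied A -> A A)
  Step 8: a a A A A A  =>  a a a A A A   (applied A -> a)
  Step 9: a a a A A A  =>  a a a a A A   (applied A -> a)
  Step 10: a a a a A A  =>  a a a a A A A   (applied A -> A A)
  Step 11: a a a a A A A  =>  a a a a a A A   (applied A -> a)
  Step 12: a a a a a A A  =>  a a a a a a A   (applied A -> a)
  Step 13: a a a a a a A  =>  a a a a a a A A   (applied A -> A A)
  Step 14: a a a a a a A A  =>  a a a a a a a A   (applied A -> a)
  Step 15: a a a a a a a A  =>  a a a a a a a a   (applied A -> a)
Final yield: a a a a a a a a
Total rewrite steps: 15

15


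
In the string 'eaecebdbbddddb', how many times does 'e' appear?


Scanning 'eaecebdbbddddb' for 'e':
  Position 0: 'e' -> MATCH (count: 1)
  Position 2: 'e' -> MATCH (count: 2)
  Position 4: 'e' -> MATCH (count: 3)
Total occurrences of 'e': 3

3


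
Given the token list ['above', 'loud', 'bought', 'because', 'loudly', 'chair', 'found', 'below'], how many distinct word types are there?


Listing all tokens and tracking unique types:
  Token 1: 'above' -> NEW (unique so far: 1)
  Token 2: 'loud' -> NEW (unique so far: 2)
  Token 3: 'bought' -> NEW (unique so far: 3)
  Token 4: 'because' -> NEW (unique so far: 4)
  Token 5: 'loudly' -> NEW (unique so far: 5)
  Token 6: 'chair' -> NEW (unique so far: 6)
  Token 7: 'found' -> NEW (unique so far: 7)
  Token 8: 'below' -> NEW (unique so far: 8)
Unique types: ('above', 'because', 'below', 'bought', 'chair', 'found', 'loud', 'loudly')
Vocabulary size: 8

8


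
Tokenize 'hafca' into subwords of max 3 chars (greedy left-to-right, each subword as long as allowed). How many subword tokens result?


'hafca' has 5 characters.
Chunking with max size 3:
  Chunk 1: 'haf' (positions 0-2)
  Chunk 2: 'ca' (positions 3-4)
Total chunks: ceil(5 / 3) = 2

2


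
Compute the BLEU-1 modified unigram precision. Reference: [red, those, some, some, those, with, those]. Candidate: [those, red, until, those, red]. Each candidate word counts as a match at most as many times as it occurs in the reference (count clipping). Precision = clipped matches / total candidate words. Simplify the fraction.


Reference word counts: {'red': 1, 'some': 2, 'those': 3, 'with': 1}
Checking each candidate word (with clipping):
  'those' -> in reference (ref count 3, used 1/3) -> match (matches: 1)
  'red' -> in reference (ref count 1, used 1/1) -> match (matches: 2)
  'until' -> not in reference -> no match (matches: 2)
  'those' -> in reference (ref count 3, used 2/3) -> match (matches: 3)
  'red' -> ref count 1 already used up (1/1) -> clipped, no match (matches: 3)
Clipped matches: 3, Candidate length: 5
Precision = 3/5

3/5


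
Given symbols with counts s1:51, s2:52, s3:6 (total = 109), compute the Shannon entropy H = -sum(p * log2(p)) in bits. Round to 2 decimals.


Computing entropy H = -sum(p_i * log2(p_i)):
  s1: p = 51/109 = 0.4679, -p*log2(p) = 0.5127
  s2: p = 52/109 = 0.4771, -p*log2(p) = 0.5094
  s3: p = 6/109 = 0.0550, -p*log2(p) = 0.2303
H = sum of terms = 1.2524
Rounded to 2 decimals: 1.25

1.25


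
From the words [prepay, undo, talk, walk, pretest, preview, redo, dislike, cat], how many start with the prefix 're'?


Checking each word for prefix 're':
  'prepay' -> no (count: 0)
  'undo' -> no (count: 0)
  'talk' -> no (count: 0)
  'walk' -> no (count: 0)
  'pretest' -> no (count: 0)
  'preview' -> no (count: 0)
  'redo' -> YES, starts with 're' (count: 1)
  'dislike' -> no (count: 1)
  'cat' -> no (count: 1)
Total with prefix 're': 1

1


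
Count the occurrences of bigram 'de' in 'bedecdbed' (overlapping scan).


Scanning 'bedecdbed' for bigram 'de':
  Position 0: 'be' -> no
  Position 1: 'ed' -> no
  Position 2: 'de' -> MATCH
  Position 3: 'ec' -> no
  Position 4: 'cd' -> no
  Position 5: 'db' -> no
  Position 6: 'be' -> no
  Position 7: 'ed' -> no
Total matches: 1

1


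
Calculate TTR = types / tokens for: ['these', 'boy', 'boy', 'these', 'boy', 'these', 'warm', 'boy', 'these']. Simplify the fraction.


Tokens: 9
Unique types: ('boy', 'these', 'warm') = 3
TTR = 3/9
Simplify: divide both by 3 -> 1/3
TTR = 1/3

1/3


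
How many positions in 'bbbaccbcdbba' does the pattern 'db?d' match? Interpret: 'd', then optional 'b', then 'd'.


Pattern: db?d means 'd', then optional 'b', then 'd'.
Scanning 'bbbaccbcdbba' position-by-position:
  Pos 0: window 'bbb' -> no
  Pos 1: window 'bba' -> no
  Pos 2: window 'bac' -> no
  Pos 3: window 'acc' -> no
  Pos 4: window 'ccb' -> no
  Pos 5: window 'cbc' -> no
  Pos 6: window 'bcd' -> no
  Pos 7: window 'cdb' -> no
  Pos 8: window 'dbb' -> no
  Pos 9: window 'bba' -> no
  Pos 10: window 'ba' -> no
  Pos 11: window 'a' -> no
Total matches: 0

0


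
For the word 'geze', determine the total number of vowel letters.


Scanning each character of 'geze':
  Position 1: 'g' -> consonant (running count: 0)
  Position 2: 'e' -> vowel (running count: 1)
  Position 3: 'z' -> consonant (running count: 1)
  Position 4: 'e' -> vowel (running count: 2)
Total vowels: 2

2


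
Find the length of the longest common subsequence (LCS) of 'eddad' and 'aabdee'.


DP table for LCS of 'eddad' and 'aabdee':
       a  a  b  d  e  e
    0  0  0  0  0  0  0
  e 0  0  0  0  0  1  1
  d 0  0  0  0  1  1  1
  d 0  0  0  0  1  1  1
  a 0  1  1  1  1  1  1
  d 0  1  1  1  2  2  2
LCS: 'ad'
LCS length = 2

2


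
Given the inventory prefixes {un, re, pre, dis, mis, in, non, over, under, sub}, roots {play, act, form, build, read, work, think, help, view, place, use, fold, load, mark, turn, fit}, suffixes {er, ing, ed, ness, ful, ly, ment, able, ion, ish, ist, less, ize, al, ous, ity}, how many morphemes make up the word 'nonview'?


Segmenting 'nonview' against the inventory:
  'non' -> prefix (morpheme 1)
  'view' -> root (morpheme 2)
Total morphemes: 2

2


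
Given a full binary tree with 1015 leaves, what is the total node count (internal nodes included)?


Leaf nodes (terminals): 1015
Internal nodes = n - 1 = 1015 - 1 = 1014
Total = leaves + internal = 1015 + 1014 = 2029

2029


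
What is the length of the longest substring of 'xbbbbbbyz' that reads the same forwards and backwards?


Scanning 'xbbbbbbyz' for palindromic substrings.
Substring at positions 1-6: 'bbbbbb'.
Check: reverse('bbbbbb') = 'bbbbbb' -> palindrome confirmed.
Neighbouring characters ('x' / 'y') break symmetry, so it cannot extend further.
No longer palindromic substring exists; longest length = 6

6


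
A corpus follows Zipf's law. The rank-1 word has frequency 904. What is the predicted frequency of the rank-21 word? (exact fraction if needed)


Zipf's law: freq(rank) = f1 / rank
f1 = 904, rank = 21
freq = 904 / 21
GCD(904, 21) = 1
Simplified: 904/21

904/21


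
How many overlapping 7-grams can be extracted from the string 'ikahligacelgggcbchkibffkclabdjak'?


String 'ikahligacelgggcbchkibffkclabdjak' has length L = 32.
Number of overlapping n-grams = L - n + 1
Substituting: 32 - 7 + 1 = 26

26


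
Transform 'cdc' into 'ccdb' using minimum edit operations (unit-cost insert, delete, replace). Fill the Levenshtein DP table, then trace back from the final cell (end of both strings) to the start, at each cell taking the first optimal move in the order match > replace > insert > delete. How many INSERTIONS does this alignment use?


Edit distance = 2. Backtracking from cell (3, 4) with preference match > replace > insert > delete,
then listing the resulting alignment 'cdc' -> 'ccdb' left to right:
  Step 1: insert 'c' [insertion #1]
  Step 2: keep 'c'
  Step 3: keep 'd'
  Step 4: replace c->b
Total insertions: 1

1


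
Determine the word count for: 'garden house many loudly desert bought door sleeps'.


Counting words by splitting on spaces:
  Word 1: 'garden'
  Word 2: 'house'
  Word 3: 'many'
  Word 4: 'loudly'
  Word 5: 'desert'
  Word 6: 'bought'
  Word 7: 'door'
  Word 8: 'sleeps'
Total words: 8

8


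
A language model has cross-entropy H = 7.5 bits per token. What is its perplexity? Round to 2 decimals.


Perplexity formula: PP = 2^H
H = 7.5
PP = 2^7.5
Decompose: 2^7.5 = 2^7 * 2^0.5 = 2^7 * sqrt(2)
2^7 = 128, sqrt(2) ~ 1.4142136
PP ~ 128 * 1.4142136 = 181.0193408
Rounded to 2 decimals: 181.02

181.02


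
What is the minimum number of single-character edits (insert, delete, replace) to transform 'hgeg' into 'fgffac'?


Building DP table for s1='hgeg' (len 4) and s2='fgffac' (len 6):
       f  g  f  f  a  c
    0  1  2  3  4  5  6
  h 1  1  2  3  4  5  6
  g 2  2  1  2  3  4  5
  e 3  3  2  2  3  4  5
  g 4  4  3  3  3  4  5
Edit distance = dp[4][6] = 5

5


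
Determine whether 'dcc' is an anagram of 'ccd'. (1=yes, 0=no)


Sort characters of 'dcc': 'ccd'
Sort characters of 'ccd': 'ccd'
Sorted forms match -> they ARE anagrams
Result: 1

1


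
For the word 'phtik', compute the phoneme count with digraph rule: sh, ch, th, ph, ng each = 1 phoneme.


Parsing 'phtik' greedily, digraphs first:
  'ph' -> digraph (1 consonant phoneme) (phonemes so far: 1)
  't' -> consonant phoneme (phonemes so far: 2)
  'i' -> vowel phoneme (phonemes so far: 3)
  'k' -> consonant phoneme (phonemes so far: 4)
Total phonemes: 4

4


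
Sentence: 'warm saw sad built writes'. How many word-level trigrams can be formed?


Word trigrams from [5] words:
  Trigram 1: (warm saw sad)
  Trigram 2: (saw sad built)
  Trigram 3: (sad built writes)
Total word trigrams: 5 - 2 = 3

3


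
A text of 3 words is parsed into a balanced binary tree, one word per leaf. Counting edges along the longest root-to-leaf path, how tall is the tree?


In a balanced binary tree with n leaves the deepest leaf is ceil(log2(n)) edges below the root.
log2(3) = 1.5850
ceil(1.5850) = 2
height (edges) = 2

2


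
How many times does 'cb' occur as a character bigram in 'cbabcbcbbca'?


Scanning 'cbabcbcbbca' for bigram 'cb':
  Position 0: 'cb' -> MATCH
  Position 1: 'ba' -> no
  Position 2: 'ab' -> no
  Position 3: 'bc' -> no
  Position 4: 'cb' -> MATCH
  Position 5: 'bc' -> no
  Position 6: 'cb' -> MATCH
  Position 7: 'bb' -> no
  Position 8: 'bc' -> no
  Position 9: 'ca' -> no
Total matches: 3

3


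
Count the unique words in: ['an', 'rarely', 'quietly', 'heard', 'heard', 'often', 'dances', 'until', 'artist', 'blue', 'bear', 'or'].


Listing all tokens and tracking unique types:
  Token 1: 'an' -> NEW (unique so far: 1)
  Token 2: 'rarely' -> NEW (unique so far: 2)
  Token 3: 'quietly' -> NEW (unique so far: 3)
  Token 4: 'heard' -> NEW (unique so far: 4)
  Token 5: 'heard' -> duplicate (unique so far: 4)
  Token 6: 'often' -> NEW (unique so far: 5)
  Token 7: 'dances' -> NEW (unique so far: 6)
  Token 8: 'until' -> NEW (unique so far: 7)
  Token 9: 'artist' -> NEW (unique so far: 8)
  Token 10: 'blue' -> NEW (unique so far: 9)
  Token 11: 'bear' -> NEW (unique so far: 10)
  Token 12: 'or' -> NEW (unique so far: 11)
Unique types: ('an', 'artist', 'bear', 'blue', 'dances', 'heard', 'often', 'or', 'quietly', 'rarely', 'until')
Vocabulary size: 11

11


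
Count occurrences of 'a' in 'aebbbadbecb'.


Scanning 'aebbbadbecb' for 'a':
  Position 0: 'a' -> MATCH (count: 1)
  Position 5: 'a' -> MATCH (count: 2)
Total occurrences of 'a': 2

2


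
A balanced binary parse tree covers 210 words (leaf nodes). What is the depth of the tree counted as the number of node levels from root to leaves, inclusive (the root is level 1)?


In a balanced binary tree with n leaves the deepest leaf is ceil(log2(n)) edges below the root,
so counting node levels inclusive of root and leaves gives ceil(log2(n)) + 1 levels.
log2(210) = 7.7142
ceil(7.7142) = 8
levels = 8 + 1 = 9

9


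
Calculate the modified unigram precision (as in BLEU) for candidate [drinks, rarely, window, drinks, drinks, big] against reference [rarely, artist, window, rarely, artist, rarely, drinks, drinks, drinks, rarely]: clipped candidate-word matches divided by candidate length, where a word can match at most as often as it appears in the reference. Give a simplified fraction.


Reference word counts: {'artist': 2, 'drinks': 3, 'rarely': 4, 'window': 1}
Checking each candidate word (with clipping):
  'drinks' -> in reference (ref count 3, used 1/3) -> match (matches: 1)
  'rarely' -> in reference (ref count 4, used 1/4) -> match (matches: 2)
  'window' -> in reference (ref count 1, used 1/1) -> match (matches: 3)
  'drinks' -> in reference (ref count 3, used 2/3) -> match (matches: 4)
  'drinks' -> in reference (ref count 3, used 3/3) -> match (matches: 5)
  'big' -> not in reference -> no match (matches: 5)
Clipped matches: 5, Candidate length: 6
Precision = 5/6

5/6


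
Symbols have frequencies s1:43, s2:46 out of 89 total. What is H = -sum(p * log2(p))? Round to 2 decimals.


Computing entropy H = -sum(p_i * log2(p_i)):
  s1: p = 43/89 = 0.4831, -p*log2(p) = 0.5070
  s2: p = 46/89 = 0.5169, -p*log2(p) = 0.4921
H = sum of terms = 0.9991
Rounded to 2 decimals: 1.00

1.00


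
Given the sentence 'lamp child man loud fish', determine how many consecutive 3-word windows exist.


Word trigrams from [5] words:
  Trigram 1: (lamp child man)
  Trigram 2: (child man loud)
  Trigram 3: (man loud fish)
Total word trigrams: 5 - 2 = 3

3


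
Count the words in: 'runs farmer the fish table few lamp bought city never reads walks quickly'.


Counting words by splitting on spaces:
  Word 1: 'runs'
  Word 2: 'farmer'
  Word 3: 'the'
  Word 4: 'fish'
  Word 5: 'table'
  Word 6: 'few'
  Word 7: 'lamp'
  Word 8: 'bought'
  Word 9: 'city'
  Word 10: 'never'
  Word 11: 'reads'
  Word 12: 'walks'
  Word 13: 'quickly'
Total words: 13

13


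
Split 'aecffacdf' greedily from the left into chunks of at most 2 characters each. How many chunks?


'aecffacdf' has 9 characters.
Chunking with max size 2:
  Chunk 1: 'ae' (positions 0-1)
  Chunk 2: 'cf' (positions 2-3)
  Chunk 3: 'fa' (positions 4-5)
  Chunk 4: 'cd' (positions 6-7)
  Chunk 5: 'f' (positions 8-8)
Total chunks: ceil(9 / 2) = 5

5


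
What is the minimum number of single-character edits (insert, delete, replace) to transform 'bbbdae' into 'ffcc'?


Building DP table for s1='bbbdae' (len 6) and s2='ffcc' (len 4):
       f  f  c  c
    0  1  2  3  4
  b 1  1  2  3  4
  b 2  2  2  3  4
  b 3  3  3  3  4
  d 4  4  4  4  4
  a 5  5  5  5  5
  e 6  6  6  6  6
Edit distance = dp[6][4] = 6

6


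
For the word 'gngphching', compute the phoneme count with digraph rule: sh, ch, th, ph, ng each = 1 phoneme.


Parsing 'gngphching' greedily, digraphs first:
  'g' -> consonant phoneme (phonemes so far: 1)
  'ng' -> digraph (1 consonant phoneme) (phonemes so far: 2)
  'ph' -> digraph (1 consonant phoneme) (phonemes so far: 3)
  'ch' -> digraph (1 consonant phoneme) (phonemes so far: 4)
  'i' -> vowel phoneme (phonemes so far: 5)
  'ng' -> digraph (1 consonant phoneme) (phonemes so far: 6)
Total phonemes: 6

6


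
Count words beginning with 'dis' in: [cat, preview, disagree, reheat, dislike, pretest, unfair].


Checking each word for prefix 'dis':
  'cat' -> no (count: 0)
  'preview' -> no (count: 0)
  'disagree' -> YES, starts with 'dis' (count: 1)
  'reheat' -> no (count: 1)
  'dislike' -> YES, starts with 'dis' (count: 2)
  'pretest' -> no (count: 2)
  'unfair' -> no (count: 2)
Total with prefix 'dis': 2

2


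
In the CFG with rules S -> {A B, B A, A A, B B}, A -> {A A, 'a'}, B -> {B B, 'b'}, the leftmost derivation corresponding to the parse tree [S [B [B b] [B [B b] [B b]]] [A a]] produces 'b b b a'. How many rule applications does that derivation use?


Every bracketed nonterminal node [X ...] in the tree is produced by exactly one rule application.
Reading the tree off as a leftmost derivation:
  Step 1: S  =>  B A   (applied S -> B A)
  Step 2: B A  =>  B B A   (applied B -> B B)
  Step 3: B B A  =>  b B A   (applied B -> b)
  Step 4: b B A  =>  b B B A   (applied B -> B B)
  Step 5: b B B A  =>  b b B A   (applied B -> b)
  Step 6: b b B A  =>  b b b A   (applied B -> b)
  Step 7: b b b A  =>  b b b a   (applied A -> a)
Final yield: b b b a
Total rewrite steps: 7

7


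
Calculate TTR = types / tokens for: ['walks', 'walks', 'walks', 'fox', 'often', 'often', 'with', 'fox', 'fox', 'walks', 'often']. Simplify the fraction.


Tokens: 11
Unique types: ('fox', 'often', 'walks', 'with') = 4
TTR = 4/11
Already in lowest terms.

4/11


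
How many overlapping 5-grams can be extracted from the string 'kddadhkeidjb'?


String 'kddadhkeidjb' has length L = 12.
Number of overlapping n-grams = L - n + 1
Substituting: 12 - 5 + 1 = 8

8


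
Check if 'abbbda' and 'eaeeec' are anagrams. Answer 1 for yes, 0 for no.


Sort characters of 'abbbda': 'aabbbd'
Sort characters of 'eaeeec': 'aceeee'
Sorted forms differ -> they are NOT anagrams
Result: 0

0


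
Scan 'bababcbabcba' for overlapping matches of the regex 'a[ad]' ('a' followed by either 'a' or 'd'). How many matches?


Pattern: a[ad] means 'a' followed by either 'a' or 'd'.
Scanning 'bababcbabcba' position-by-position:
  Pos 0: window 'ba' -> no
  Pos 1: window 'ab' -> no
  Pos 2: window 'ba' -> no
  Pos 3: window 'ab' -> no
  Pos 4: window 'bc' -> no
  Pos 5: window 'cb' -> no
  Pos 6: window 'ba' -> no
  Pos 7: window 'ab' -> no
  Pos 8: window 'bc' -> no
  Pos 9: window 'cb' -> no
  Pos 10: window 'ba' -> no
  Pos 11: window 'a' -> no
Total matches: 0

0


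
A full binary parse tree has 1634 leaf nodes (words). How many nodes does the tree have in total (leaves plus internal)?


Leaf nodes (terminals): 1634
Internal nodes = n - 1 = 1634 - 1 = 1633
Total = leaves + internal = 1634 + 1633 = 3267

3267


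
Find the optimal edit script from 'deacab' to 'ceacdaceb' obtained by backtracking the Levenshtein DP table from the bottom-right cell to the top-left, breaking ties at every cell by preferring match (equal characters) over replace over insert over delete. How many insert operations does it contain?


Edit distance = 4. Backtracking from cell (6, 9) with preference match > replace > insert > delete,
then listing the resulting alignment 'deacab' -> 'ceacdaceb' left to right:
  Step 1: replace d->c
  Step 2: keep 'e'
  Step 3: keep 'a'
  Step 4: keep 'c'
  Step 5: insert 'd' [insertion #1]
  Step 6: keep 'a'
  Step 7: insert 'c' [insertion #2]
  Step 8: insert 'e' [insertion #3]
  Step 9: keep 'b'
Total insertions: 3

3


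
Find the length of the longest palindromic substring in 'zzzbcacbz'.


Scanning 'zzzbcacbz' for palindromic substrings.
Substring at positions 2-8: 'zbcacbz'.
Check: reverse('zbcacbz') = 'zbcacbz' -> palindrome confirmed.
Neighbouring characters ('z' / '-') break symmetry, so it cannot extend further.
No longer palindromic substring exists; longest length = 7

7


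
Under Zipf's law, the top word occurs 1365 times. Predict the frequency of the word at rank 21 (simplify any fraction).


Zipf's law: freq(rank) = f1 / rank
f1 = 1365, rank = 21
freq = 1365 / 21
= 65

65
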